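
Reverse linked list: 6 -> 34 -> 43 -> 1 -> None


Step 1: curr=6, set curr.next=prev(None) | reversed so far: 6
Step 2: curr=34, set curr.next=prev(6) | reversed so far: 34 -> 6
Step 3: curr=43, set curr.next=prev(34) | reversed so far: 43 -> 34 -> 6
Step 4: curr=1, set curr.next=prev(43) | reversed so far: 1 -> 43 -> 34 -> 6

1 -> 43 -> 34 -> 6 -> None


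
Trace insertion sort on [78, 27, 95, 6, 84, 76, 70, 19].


Initial: [78, 27, 95, 6, 84, 76, 70, 19]
Insert 27: [27, 78, 95, 6, 84, 76, 70, 19]
Insert 95: [27, 78, 95, 6, 84, 76, 70, 19]
Insert 6: [6, 27, 78, 95, 84, 76, 70, 19]
Insert 84: [6, 27, 78, 84, 95, 76, 70, 19]
Insert 76: [6, 27, 76, 78, 84, 95, 70, 19]
Insert 70: [6, 27, 70, 76, 78, 84, 95, 19]
Insert 19: [6, 19, 27, 70, 76, 78, 84, 95]

Sorted: [6, 19, 27, 70, 76, 78, 84, 95]


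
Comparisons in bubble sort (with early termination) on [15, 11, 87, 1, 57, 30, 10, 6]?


Algorithm: bubble sort (with early termination)
Input: [15, 11, 87, 1, 57, 30, 10, 6]
Sorted: [1, 6, 10, 11, 15, 30, 57, 87]

28


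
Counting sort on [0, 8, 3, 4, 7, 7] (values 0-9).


Input: [0, 8, 3, 4, 7, 7]
Counts: [1, 0, 0, 1, 1, 0, 0, 2, 1, 0]

Sorted: [0, 3, 4, 7, 7, 8]


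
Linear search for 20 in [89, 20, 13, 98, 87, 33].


i=0: 89!=20
i=1: 20==20 found!

Found at 1, 2 comps


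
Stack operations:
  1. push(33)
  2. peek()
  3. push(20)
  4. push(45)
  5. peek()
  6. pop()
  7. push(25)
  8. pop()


push(33) -> [33]
peek()->33
push(20) -> [33, 20]
push(45) -> [33, 20, 45]
peek()->45
pop()->45, [33, 20]
push(25) -> [33, 20, 25]
pop()->25, [33, 20]

Final stack: [33, 20]


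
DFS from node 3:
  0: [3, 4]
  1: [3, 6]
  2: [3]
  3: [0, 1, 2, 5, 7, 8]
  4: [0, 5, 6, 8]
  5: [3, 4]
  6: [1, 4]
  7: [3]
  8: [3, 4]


Visit 3, push [8, 7, 5, 2, 1, 0]
Visit 0, push [4]
Visit 4, push [8, 6, 5]
Visit 5, push []
Visit 6, push [1]
Visit 1, push []
Visit 8, push []
Visit 2, push []
Visit 7, push []

DFS order: [3, 0, 4, 5, 6, 1, 8, 2, 7]


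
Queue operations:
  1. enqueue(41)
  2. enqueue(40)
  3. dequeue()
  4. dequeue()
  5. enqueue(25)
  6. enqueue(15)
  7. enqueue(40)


enqueue(41) -> [41]
enqueue(40) -> [41, 40]
dequeue()->41, [40]
dequeue()->40, []
enqueue(25) -> [25]
enqueue(15) -> [25, 15]
enqueue(40) -> [25, 15, 40]

Final queue: [25, 15, 40]


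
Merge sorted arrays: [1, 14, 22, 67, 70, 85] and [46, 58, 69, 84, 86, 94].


Take 1 from A
Take 14 from A
Take 22 from A
Take 46 from B
Take 58 from B
Take 67 from A
Take 69 from B
Take 70 from A
Take 84 from B
Take 85 from A

Merged: [1, 14, 22, 46, 58, 67, 69, 70, 84, 85, 86, 94]


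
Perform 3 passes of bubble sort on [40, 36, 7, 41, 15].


Initial: [40, 36, 7, 41, 15]
Pass 1: [36, 7, 40, 15, 41] (3 swaps)
Pass 2: [7, 36, 15, 40, 41] (2 swaps)
Pass 3: [7, 15, 36, 40, 41] (1 swaps)

After 3 passes: [7, 15, 36, 40, 41]


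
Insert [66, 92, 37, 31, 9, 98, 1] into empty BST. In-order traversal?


Insert 66: root
Insert 92: R from 66
Insert 37: L from 66
Insert 31: L from 66 -> L from 37
Insert 9: L from 66 -> L from 37 -> L from 31
Insert 98: R from 66 -> R from 92
Insert 1: L from 66 -> L from 37 -> L from 31 -> L from 9

In-order: [1, 9, 31, 37, 66, 92, 98]


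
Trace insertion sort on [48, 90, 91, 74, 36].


Initial: [48, 90, 91, 74, 36]
Insert 90: [48, 90, 91, 74, 36]
Insert 91: [48, 90, 91, 74, 36]
Insert 74: [48, 74, 90, 91, 36]
Insert 36: [36, 48, 74, 90, 91]

Sorted: [36, 48, 74, 90, 91]


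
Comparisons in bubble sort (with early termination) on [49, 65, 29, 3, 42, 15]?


Algorithm: bubble sort (with early termination)
Input: [49, 65, 29, 3, 42, 15]
Sorted: [3, 15, 29, 42, 49, 65]

15


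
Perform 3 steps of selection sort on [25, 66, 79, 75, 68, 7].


Initial: [25, 66, 79, 75, 68, 7]
Step 1: min=7 at 5
  Swap: [7, 66, 79, 75, 68, 25]
Step 2: min=25 at 5
  Swap: [7, 25, 79, 75, 68, 66]
Step 3: min=66 at 5
  Swap: [7, 25, 66, 75, 68, 79]

After 3 steps: [7, 25, 66, 75, 68, 79]


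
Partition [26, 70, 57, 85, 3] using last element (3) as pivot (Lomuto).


Pivot: 3
Place pivot at 0: [3, 70, 57, 85, 26]

Partitioned: [3, 70, 57, 85, 26]


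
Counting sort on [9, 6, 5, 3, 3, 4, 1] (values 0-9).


Input: [9, 6, 5, 3, 3, 4, 1]
Counts: [0, 1, 0, 2, 1, 1, 1, 0, 0, 1]

Sorted: [1, 3, 3, 4, 5, 6, 9]


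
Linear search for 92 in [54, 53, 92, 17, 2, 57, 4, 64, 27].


i=0: 54!=92
i=1: 53!=92
i=2: 92==92 found!

Found at 2, 3 comps


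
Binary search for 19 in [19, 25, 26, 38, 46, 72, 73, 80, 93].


Step 1: lo=0, hi=8, mid=4, val=46
Step 2: lo=0, hi=3, mid=1, val=25
Step 3: lo=0, hi=0, mid=0, val=19

Found at index 0


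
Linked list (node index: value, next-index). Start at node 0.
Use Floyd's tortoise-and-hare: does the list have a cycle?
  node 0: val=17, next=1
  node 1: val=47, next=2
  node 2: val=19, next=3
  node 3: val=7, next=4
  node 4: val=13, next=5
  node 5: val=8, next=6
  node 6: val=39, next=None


Floyd's tortoise (slow, +1) and hare (fast, +2):
  init: slow=0, fast=0
  step 1: slow=1, fast=2
  step 2: slow=2, fast=4
  step 3: slow=3, fast=6
  step 4: fast -> None, no cycle

Cycle: no


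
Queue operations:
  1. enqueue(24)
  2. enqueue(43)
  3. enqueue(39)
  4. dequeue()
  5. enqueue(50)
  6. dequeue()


enqueue(24) -> [24]
enqueue(43) -> [24, 43]
enqueue(39) -> [24, 43, 39]
dequeue()->24, [43, 39]
enqueue(50) -> [43, 39, 50]
dequeue()->43, [39, 50]

Final queue: [39, 50]


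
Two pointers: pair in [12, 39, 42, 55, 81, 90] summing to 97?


lo=0(12)+hi=5(90)=102
lo=0(12)+hi=4(81)=93
lo=1(39)+hi=4(81)=120
lo=1(39)+hi=3(55)=94
lo=2(42)+hi=3(55)=97

Yes: 42+55=97


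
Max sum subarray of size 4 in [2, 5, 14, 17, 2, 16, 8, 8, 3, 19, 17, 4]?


[0:4]: 38
[1:5]: 38
[2:6]: 49
[3:7]: 43
[4:8]: 34
[5:9]: 35
[6:10]: 38
[7:11]: 47
[8:12]: 43

Max: 49 at [2:6]


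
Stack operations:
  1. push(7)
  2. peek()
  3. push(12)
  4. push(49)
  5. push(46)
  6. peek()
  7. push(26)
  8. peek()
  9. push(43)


push(7) -> [7]
peek()->7
push(12) -> [7, 12]
push(49) -> [7, 12, 49]
push(46) -> [7, 12, 49, 46]
peek()->46
push(26) -> [7, 12, 49, 46, 26]
peek()->26
push(43) -> [7, 12, 49, 46, 26, 43]

Final stack: [7, 12, 49, 46, 26, 43]


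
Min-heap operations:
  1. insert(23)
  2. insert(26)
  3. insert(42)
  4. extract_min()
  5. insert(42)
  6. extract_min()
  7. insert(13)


insert(23) -> [23]
insert(26) -> [23, 26]
insert(42) -> [23, 26, 42]
extract_min()->23, [26, 42]
insert(42) -> [26, 42, 42]
extract_min()->26, [42, 42]
insert(13) -> [13, 42, 42]

Final heap: [13, 42, 42]


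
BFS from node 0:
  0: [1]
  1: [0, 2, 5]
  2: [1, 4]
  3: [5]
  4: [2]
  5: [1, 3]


Visit 0, enqueue [1]
Visit 1, enqueue [2, 5]
Visit 2, enqueue [4]
Visit 5, enqueue [3]
Visit 4, enqueue []
Visit 3, enqueue []

BFS order: [0, 1, 2, 5, 4, 3]


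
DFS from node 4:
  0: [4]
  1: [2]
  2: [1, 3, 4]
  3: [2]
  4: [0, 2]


Visit 4, push [2, 0]
Visit 0, push []
Visit 2, push [3, 1]
Visit 1, push []
Visit 3, push []

DFS order: [4, 0, 2, 1, 3]


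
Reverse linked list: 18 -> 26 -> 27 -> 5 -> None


Step 1: curr=18, set curr.next=prev(None) | reversed so far: 18
Step 2: curr=26, set curr.next=prev(18) | reversed so far: 26 -> 18
Step 3: curr=27, set curr.next=prev(26) | reversed so far: 27 -> 26 -> 18
Step 4: curr=5, set curr.next=prev(27) | reversed so far: 5 -> 27 -> 26 -> 18

5 -> 27 -> 26 -> 18 -> None


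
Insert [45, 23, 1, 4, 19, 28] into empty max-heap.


Insert 45: [45]
Insert 23: [45, 23]
Insert 1: [45, 23, 1]
Insert 4: [45, 23, 1, 4]
Insert 19: [45, 23, 1, 4, 19]
Insert 28: [45, 23, 28, 4, 19, 1]

Final heap: [45, 23, 28, 4, 19, 1]


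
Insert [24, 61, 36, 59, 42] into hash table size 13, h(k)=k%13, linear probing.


Insert 24: h=11 -> slot 11
Insert 61: h=9 -> slot 9
Insert 36: h=10 -> slot 10
Insert 59: h=7 -> slot 7
Insert 42: h=3 -> slot 3

Table: [None, None, None, 42, None, None, None, 59, None, 61, 36, 24, None]


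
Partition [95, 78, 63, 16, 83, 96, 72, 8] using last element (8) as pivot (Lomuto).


Pivot: 8
Place pivot at 0: [8, 78, 63, 16, 83, 96, 72, 95]

Partitioned: [8, 78, 63, 16, 83, 96, 72, 95]


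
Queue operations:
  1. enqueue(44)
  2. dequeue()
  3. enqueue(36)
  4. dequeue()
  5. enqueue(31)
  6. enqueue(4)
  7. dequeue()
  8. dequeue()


enqueue(44) -> [44]
dequeue()->44, []
enqueue(36) -> [36]
dequeue()->36, []
enqueue(31) -> [31]
enqueue(4) -> [31, 4]
dequeue()->31, [4]
dequeue()->4, []

Final queue: []


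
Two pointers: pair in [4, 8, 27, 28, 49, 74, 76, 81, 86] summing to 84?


lo=0(4)+hi=8(86)=90
lo=0(4)+hi=7(81)=85
lo=0(4)+hi=6(76)=80
lo=1(8)+hi=6(76)=84

Yes: 8+76=84


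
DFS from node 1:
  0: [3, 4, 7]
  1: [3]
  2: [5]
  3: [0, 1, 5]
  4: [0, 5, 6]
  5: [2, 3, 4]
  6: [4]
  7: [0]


Visit 1, push [3]
Visit 3, push [5, 0]
Visit 0, push [7, 4]
Visit 4, push [6, 5]
Visit 5, push [2]
Visit 2, push []
Visit 6, push []
Visit 7, push []

DFS order: [1, 3, 0, 4, 5, 2, 6, 7]


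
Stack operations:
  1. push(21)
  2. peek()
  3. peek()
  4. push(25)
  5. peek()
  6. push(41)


push(21) -> [21]
peek()->21
peek()->21
push(25) -> [21, 25]
peek()->25
push(41) -> [21, 25, 41]

Final stack: [21, 25, 41]


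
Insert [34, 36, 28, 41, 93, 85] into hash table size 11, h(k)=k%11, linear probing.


Insert 34: h=1 -> slot 1
Insert 36: h=3 -> slot 3
Insert 28: h=6 -> slot 6
Insert 41: h=8 -> slot 8
Insert 93: h=5 -> slot 5
Insert 85: h=8, 1 probes -> slot 9

Table: [None, 34, None, 36, None, 93, 28, None, 41, 85, None]


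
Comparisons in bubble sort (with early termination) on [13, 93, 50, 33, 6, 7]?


Algorithm: bubble sort (with early termination)
Input: [13, 93, 50, 33, 6, 7]
Sorted: [6, 7, 13, 33, 50, 93]

15


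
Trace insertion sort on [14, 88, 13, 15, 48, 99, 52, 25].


Initial: [14, 88, 13, 15, 48, 99, 52, 25]
Insert 88: [14, 88, 13, 15, 48, 99, 52, 25]
Insert 13: [13, 14, 88, 15, 48, 99, 52, 25]
Insert 15: [13, 14, 15, 88, 48, 99, 52, 25]
Insert 48: [13, 14, 15, 48, 88, 99, 52, 25]
Insert 99: [13, 14, 15, 48, 88, 99, 52, 25]
Insert 52: [13, 14, 15, 48, 52, 88, 99, 25]
Insert 25: [13, 14, 15, 25, 48, 52, 88, 99]

Sorted: [13, 14, 15, 25, 48, 52, 88, 99]


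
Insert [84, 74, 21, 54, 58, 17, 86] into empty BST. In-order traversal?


Insert 84: root
Insert 74: L from 84
Insert 21: L from 84 -> L from 74
Insert 54: L from 84 -> L from 74 -> R from 21
Insert 58: L from 84 -> L from 74 -> R from 21 -> R from 54
Insert 17: L from 84 -> L from 74 -> L from 21
Insert 86: R from 84

In-order: [17, 21, 54, 58, 74, 84, 86]


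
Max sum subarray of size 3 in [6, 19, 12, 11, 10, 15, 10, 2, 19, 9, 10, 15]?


[0:3]: 37
[1:4]: 42
[2:5]: 33
[3:6]: 36
[4:7]: 35
[5:8]: 27
[6:9]: 31
[7:10]: 30
[8:11]: 38
[9:12]: 34

Max: 42 at [1:4]


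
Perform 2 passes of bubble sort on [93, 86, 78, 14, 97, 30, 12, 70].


Initial: [93, 86, 78, 14, 97, 30, 12, 70]
Pass 1: [86, 78, 14, 93, 30, 12, 70, 97] (6 swaps)
Pass 2: [78, 14, 86, 30, 12, 70, 93, 97] (5 swaps)

After 2 passes: [78, 14, 86, 30, 12, 70, 93, 97]


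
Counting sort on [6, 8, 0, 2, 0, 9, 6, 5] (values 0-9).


Input: [6, 8, 0, 2, 0, 9, 6, 5]
Counts: [2, 0, 1, 0, 0, 1, 2, 0, 1, 1]

Sorted: [0, 0, 2, 5, 6, 6, 8, 9]


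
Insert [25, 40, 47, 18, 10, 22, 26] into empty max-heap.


Insert 25: [25]
Insert 40: [40, 25]
Insert 47: [47, 25, 40]
Insert 18: [47, 25, 40, 18]
Insert 10: [47, 25, 40, 18, 10]
Insert 22: [47, 25, 40, 18, 10, 22]
Insert 26: [47, 25, 40, 18, 10, 22, 26]

Final heap: [47, 25, 40, 18, 10, 22, 26]


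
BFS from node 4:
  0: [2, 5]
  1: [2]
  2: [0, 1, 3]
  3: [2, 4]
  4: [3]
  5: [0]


Visit 4, enqueue [3]
Visit 3, enqueue [2]
Visit 2, enqueue [0, 1]
Visit 0, enqueue [5]
Visit 1, enqueue []
Visit 5, enqueue []

BFS order: [4, 3, 2, 0, 1, 5]


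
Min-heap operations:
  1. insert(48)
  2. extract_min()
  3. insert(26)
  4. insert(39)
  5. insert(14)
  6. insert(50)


insert(48) -> [48]
extract_min()->48, []
insert(26) -> [26]
insert(39) -> [26, 39]
insert(14) -> [14, 39, 26]
insert(50) -> [14, 39, 26, 50]

Final heap: [14, 39, 26, 50]


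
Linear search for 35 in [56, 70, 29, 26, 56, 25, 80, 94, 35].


i=0: 56!=35
i=1: 70!=35
i=2: 29!=35
i=3: 26!=35
i=4: 56!=35
i=5: 25!=35
i=6: 80!=35
i=7: 94!=35
i=8: 35==35 found!

Found at 8, 9 comps


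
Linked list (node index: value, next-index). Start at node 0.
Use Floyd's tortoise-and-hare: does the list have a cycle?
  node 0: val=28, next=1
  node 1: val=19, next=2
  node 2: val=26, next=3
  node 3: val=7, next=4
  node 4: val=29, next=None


Floyd's tortoise (slow, +1) and hare (fast, +2):
  init: slow=0, fast=0
  step 1: slow=1, fast=2
  step 2: slow=2, fast=4
  step 3: fast -> None, no cycle

Cycle: no


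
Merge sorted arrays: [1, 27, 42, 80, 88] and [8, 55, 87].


Take 1 from A
Take 8 from B
Take 27 from A
Take 42 from A
Take 55 from B
Take 80 from A
Take 87 from B

Merged: [1, 8, 27, 42, 55, 80, 87, 88]


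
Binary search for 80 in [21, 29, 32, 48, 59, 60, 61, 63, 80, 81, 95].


Step 1: lo=0, hi=10, mid=5, val=60
Step 2: lo=6, hi=10, mid=8, val=80

Found at index 8


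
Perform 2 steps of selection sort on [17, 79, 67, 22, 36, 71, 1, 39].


Initial: [17, 79, 67, 22, 36, 71, 1, 39]
Step 1: min=1 at 6
  Swap: [1, 79, 67, 22, 36, 71, 17, 39]
Step 2: min=17 at 6
  Swap: [1, 17, 67, 22, 36, 71, 79, 39]

After 2 steps: [1, 17, 67, 22, 36, 71, 79, 39]


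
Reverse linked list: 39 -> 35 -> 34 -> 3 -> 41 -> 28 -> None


Step 1: curr=39, set curr.next=prev(None) | reversed so far: 39
Step 2: curr=35, set curr.next=prev(39) | reversed so far: 35 -> 39
Step 3: curr=34, set curr.next=prev(35) | reversed so far: 34 -> 35 -> 39
Step 4: curr=3, set curr.next=prev(34) | reversed so far: 3 -> 34 -> 35 -> 39
Step 5: curr=41, set curr.next=prev(3) | reversed so far: 41 -> 3 -> 34 -> 35 -> 39
Step 6: curr=28, set curr.next=prev(41) | reversed so far: 28 -> 41 -> 3 -> 34 -> 35 -> 39

28 -> 41 -> 3 -> 34 -> 35 -> 39 -> None


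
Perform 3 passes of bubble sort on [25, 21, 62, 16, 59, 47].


Initial: [25, 21, 62, 16, 59, 47]
Pass 1: [21, 25, 16, 59, 47, 62] (4 swaps)
Pass 2: [21, 16, 25, 47, 59, 62] (2 swaps)
Pass 3: [16, 21, 25, 47, 59, 62] (1 swaps)

After 3 passes: [16, 21, 25, 47, 59, 62]


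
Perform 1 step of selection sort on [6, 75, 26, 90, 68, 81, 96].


Initial: [6, 75, 26, 90, 68, 81, 96]
Step 1: min=6 at 0
  Swap: [6, 75, 26, 90, 68, 81, 96]

After 1 step: [6, 75, 26, 90, 68, 81, 96]


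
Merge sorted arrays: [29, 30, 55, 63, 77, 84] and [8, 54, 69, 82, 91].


Take 8 from B
Take 29 from A
Take 30 from A
Take 54 from B
Take 55 from A
Take 63 from A
Take 69 from B
Take 77 from A
Take 82 from B
Take 84 from A

Merged: [8, 29, 30, 54, 55, 63, 69, 77, 82, 84, 91]


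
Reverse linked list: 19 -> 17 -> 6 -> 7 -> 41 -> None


Step 1: curr=19, set curr.next=prev(None) | reversed so far: 19
Step 2: curr=17, set curr.next=prev(19) | reversed so far: 17 -> 19
Step 3: curr=6, set curr.next=prev(17) | reversed so far: 6 -> 17 -> 19
Step 4: curr=7, set curr.next=prev(6) | reversed so far: 7 -> 6 -> 17 -> 19
Step 5: curr=41, set curr.next=prev(7) | reversed so far: 41 -> 7 -> 6 -> 17 -> 19

41 -> 7 -> 6 -> 17 -> 19 -> None


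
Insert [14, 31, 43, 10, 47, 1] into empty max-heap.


Insert 14: [14]
Insert 31: [31, 14]
Insert 43: [43, 14, 31]
Insert 10: [43, 14, 31, 10]
Insert 47: [47, 43, 31, 10, 14]
Insert 1: [47, 43, 31, 10, 14, 1]

Final heap: [47, 43, 31, 10, 14, 1]


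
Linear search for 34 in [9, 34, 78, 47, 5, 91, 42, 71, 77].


i=0: 9!=34
i=1: 34==34 found!

Found at 1, 2 comps


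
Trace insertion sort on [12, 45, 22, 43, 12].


Initial: [12, 45, 22, 43, 12]
Insert 45: [12, 45, 22, 43, 12]
Insert 22: [12, 22, 45, 43, 12]
Insert 43: [12, 22, 43, 45, 12]
Insert 12: [12, 12, 22, 43, 45]

Sorted: [12, 12, 22, 43, 45]


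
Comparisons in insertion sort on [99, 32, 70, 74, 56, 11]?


Algorithm: insertion sort
Input: [99, 32, 70, 74, 56, 11]
Sorted: [11, 32, 56, 70, 74, 99]

14


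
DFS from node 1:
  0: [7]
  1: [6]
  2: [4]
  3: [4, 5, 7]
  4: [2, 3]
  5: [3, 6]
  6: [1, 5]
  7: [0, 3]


Visit 1, push [6]
Visit 6, push [5]
Visit 5, push [3]
Visit 3, push [7, 4]
Visit 4, push [2]
Visit 2, push []
Visit 7, push [0]
Visit 0, push []

DFS order: [1, 6, 5, 3, 4, 2, 7, 0]


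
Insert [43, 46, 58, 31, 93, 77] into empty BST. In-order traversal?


Insert 43: root
Insert 46: R from 43
Insert 58: R from 43 -> R from 46
Insert 31: L from 43
Insert 93: R from 43 -> R from 46 -> R from 58
Insert 77: R from 43 -> R from 46 -> R from 58 -> L from 93

In-order: [31, 43, 46, 58, 77, 93]


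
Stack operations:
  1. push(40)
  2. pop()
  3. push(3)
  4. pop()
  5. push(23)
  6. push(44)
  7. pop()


push(40) -> [40]
pop()->40, []
push(3) -> [3]
pop()->3, []
push(23) -> [23]
push(44) -> [23, 44]
pop()->44, [23]

Final stack: [23]


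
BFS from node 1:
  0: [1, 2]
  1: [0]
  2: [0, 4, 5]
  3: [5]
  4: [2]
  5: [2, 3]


Visit 1, enqueue [0]
Visit 0, enqueue [2]
Visit 2, enqueue [4, 5]
Visit 4, enqueue []
Visit 5, enqueue [3]
Visit 3, enqueue []

BFS order: [1, 0, 2, 4, 5, 3]


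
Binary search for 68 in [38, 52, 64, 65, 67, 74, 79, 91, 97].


Step 1: lo=0, hi=8, mid=4, val=67
Step 2: lo=5, hi=8, mid=6, val=79
Step 3: lo=5, hi=5, mid=5, val=74

Not found


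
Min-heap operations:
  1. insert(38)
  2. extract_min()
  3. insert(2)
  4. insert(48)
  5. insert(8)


insert(38) -> [38]
extract_min()->38, []
insert(2) -> [2]
insert(48) -> [2, 48]
insert(8) -> [2, 48, 8]

Final heap: [2, 48, 8]


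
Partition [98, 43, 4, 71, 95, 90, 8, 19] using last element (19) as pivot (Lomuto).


Pivot: 19
  4 <= 19: swap -> [4, 43, 98, 71, 95, 90, 8, 19]
  8 <= 19: swap -> [4, 8, 98, 71, 95, 90, 43, 19]
Place pivot at 2: [4, 8, 19, 71, 95, 90, 43, 98]

Partitioned: [4, 8, 19, 71, 95, 90, 43, 98]


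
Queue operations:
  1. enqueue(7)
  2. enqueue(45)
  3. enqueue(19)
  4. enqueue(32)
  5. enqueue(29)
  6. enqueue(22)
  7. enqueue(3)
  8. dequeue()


enqueue(7) -> [7]
enqueue(45) -> [7, 45]
enqueue(19) -> [7, 45, 19]
enqueue(32) -> [7, 45, 19, 32]
enqueue(29) -> [7, 45, 19, 32, 29]
enqueue(22) -> [7, 45, 19, 32, 29, 22]
enqueue(3) -> [7, 45, 19, 32, 29, 22, 3]
dequeue()->7, [45, 19, 32, 29, 22, 3]

Final queue: [45, 19, 32, 29, 22, 3]


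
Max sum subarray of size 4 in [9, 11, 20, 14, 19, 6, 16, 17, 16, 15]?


[0:4]: 54
[1:5]: 64
[2:6]: 59
[3:7]: 55
[4:8]: 58
[5:9]: 55
[6:10]: 64

Max: 64 at [1:5]


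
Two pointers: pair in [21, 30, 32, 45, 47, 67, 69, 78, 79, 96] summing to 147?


lo=0(21)+hi=9(96)=117
lo=1(30)+hi=9(96)=126
lo=2(32)+hi=9(96)=128
lo=3(45)+hi=9(96)=141
lo=4(47)+hi=9(96)=143
lo=5(67)+hi=9(96)=163
lo=5(67)+hi=8(79)=146
lo=6(69)+hi=8(79)=148
lo=6(69)+hi=7(78)=147

Yes: 69+78=147


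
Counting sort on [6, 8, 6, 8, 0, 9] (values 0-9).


Input: [6, 8, 6, 8, 0, 9]
Counts: [1, 0, 0, 0, 0, 0, 2, 0, 2, 1]

Sorted: [0, 6, 6, 8, 8, 9]


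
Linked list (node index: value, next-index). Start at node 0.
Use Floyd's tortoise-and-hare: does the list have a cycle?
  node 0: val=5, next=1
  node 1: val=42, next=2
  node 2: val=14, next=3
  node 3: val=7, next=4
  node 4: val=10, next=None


Floyd's tortoise (slow, +1) and hare (fast, +2):
  init: slow=0, fast=0
  step 1: slow=1, fast=2
  step 2: slow=2, fast=4
  step 3: fast -> None, no cycle

Cycle: no


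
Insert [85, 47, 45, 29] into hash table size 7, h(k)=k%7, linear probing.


Insert 85: h=1 -> slot 1
Insert 47: h=5 -> slot 5
Insert 45: h=3 -> slot 3
Insert 29: h=1, 1 probes -> slot 2

Table: [None, 85, 29, 45, None, 47, None]


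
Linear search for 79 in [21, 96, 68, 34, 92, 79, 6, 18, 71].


i=0: 21!=79
i=1: 96!=79
i=2: 68!=79
i=3: 34!=79
i=4: 92!=79
i=5: 79==79 found!

Found at 5, 6 comps


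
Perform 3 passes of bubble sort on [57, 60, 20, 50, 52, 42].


Initial: [57, 60, 20, 50, 52, 42]
Pass 1: [57, 20, 50, 52, 42, 60] (4 swaps)
Pass 2: [20, 50, 52, 42, 57, 60] (4 swaps)
Pass 3: [20, 50, 42, 52, 57, 60] (1 swaps)

After 3 passes: [20, 50, 42, 52, 57, 60]


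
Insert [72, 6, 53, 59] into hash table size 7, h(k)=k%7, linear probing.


Insert 72: h=2 -> slot 2
Insert 6: h=6 -> slot 6
Insert 53: h=4 -> slot 4
Insert 59: h=3 -> slot 3

Table: [None, None, 72, 59, 53, None, 6]


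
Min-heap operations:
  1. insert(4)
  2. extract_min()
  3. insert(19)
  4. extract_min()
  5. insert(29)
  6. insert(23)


insert(4) -> [4]
extract_min()->4, []
insert(19) -> [19]
extract_min()->19, []
insert(29) -> [29]
insert(23) -> [23, 29]

Final heap: [23, 29]


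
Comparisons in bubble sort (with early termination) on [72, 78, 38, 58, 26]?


Algorithm: bubble sort (with early termination)
Input: [72, 78, 38, 58, 26]
Sorted: [26, 38, 58, 72, 78]

10


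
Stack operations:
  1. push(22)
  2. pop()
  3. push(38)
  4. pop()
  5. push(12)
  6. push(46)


push(22) -> [22]
pop()->22, []
push(38) -> [38]
pop()->38, []
push(12) -> [12]
push(46) -> [12, 46]

Final stack: [12, 46]


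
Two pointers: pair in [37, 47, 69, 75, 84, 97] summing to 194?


lo=0(37)+hi=5(97)=134
lo=1(47)+hi=5(97)=144
lo=2(69)+hi=5(97)=166
lo=3(75)+hi=5(97)=172
lo=4(84)+hi=5(97)=181

No pair found


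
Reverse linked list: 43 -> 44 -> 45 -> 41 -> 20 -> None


Step 1: curr=43, set curr.next=prev(None) | reversed so far: 43
Step 2: curr=44, set curr.next=prev(43) | reversed so far: 44 -> 43
Step 3: curr=45, set curr.next=prev(44) | reversed so far: 45 -> 44 -> 43
Step 4: curr=41, set curr.next=prev(45) | reversed so far: 41 -> 45 -> 44 -> 43
Step 5: curr=20, set curr.next=prev(41) | reversed so far: 20 -> 41 -> 45 -> 44 -> 43

20 -> 41 -> 45 -> 44 -> 43 -> None


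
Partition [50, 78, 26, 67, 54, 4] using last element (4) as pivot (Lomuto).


Pivot: 4
Place pivot at 0: [4, 78, 26, 67, 54, 50]

Partitioned: [4, 78, 26, 67, 54, 50]


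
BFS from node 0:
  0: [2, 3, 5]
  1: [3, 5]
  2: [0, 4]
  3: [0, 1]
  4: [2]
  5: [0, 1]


Visit 0, enqueue [2, 3, 5]
Visit 2, enqueue [4]
Visit 3, enqueue [1]
Visit 5, enqueue []
Visit 4, enqueue []
Visit 1, enqueue []

BFS order: [0, 2, 3, 5, 4, 1]


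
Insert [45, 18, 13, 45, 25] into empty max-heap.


Insert 45: [45]
Insert 18: [45, 18]
Insert 13: [45, 18, 13]
Insert 45: [45, 45, 13, 18]
Insert 25: [45, 45, 13, 18, 25]

Final heap: [45, 45, 13, 18, 25]


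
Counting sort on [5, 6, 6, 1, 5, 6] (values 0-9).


Input: [5, 6, 6, 1, 5, 6]
Counts: [0, 1, 0, 0, 0, 2, 3, 0, 0, 0]

Sorted: [1, 5, 5, 6, 6, 6]


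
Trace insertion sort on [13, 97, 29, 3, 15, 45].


Initial: [13, 97, 29, 3, 15, 45]
Insert 97: [13, 97, 29, 3, 15, 45]
Insert 29: [13, 29, 97, 3, 15, 45]
Insert 3: [3, 13, 29, 97, 15, 45]
Insert 15: [3, 13, 15, 29, 97, 45]
Insert 45: [3, 13, 15, 29, 45, 97]

Sorted: [3, 13, 15, 29, 45, 97]


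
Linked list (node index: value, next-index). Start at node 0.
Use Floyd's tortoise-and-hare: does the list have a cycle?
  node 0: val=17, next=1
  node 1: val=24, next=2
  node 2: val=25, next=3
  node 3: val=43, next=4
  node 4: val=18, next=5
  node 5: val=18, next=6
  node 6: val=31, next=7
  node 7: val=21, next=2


Floyd's tortoise (slow, +1) and hare (fast, +2):
  init: slow=0, fast=0
  step 1: slow=1, fast=2
  step 2: slow=2, fast=4
  step 3: slow=3, fast=6
  step 4: slow=4, fast=2
  step 5: slow=5, fast=4
  step 6: slow=6, fast=6
  slow == fast at node 6: cycle detected

Cycle: yes


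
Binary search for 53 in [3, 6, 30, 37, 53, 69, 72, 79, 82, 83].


Step 1: lo=0, hi=9, mid=4, val=53

Found at index 4


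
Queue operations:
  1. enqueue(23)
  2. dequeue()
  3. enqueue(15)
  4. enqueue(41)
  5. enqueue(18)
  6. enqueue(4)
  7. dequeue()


enqueue(23) -> [23]
dequeue()->23, []
enqueue(15) -> [15]
enqueue(41) -> [15, 41]
enqueue(18) -> [15, 41, 18]
enqueue(4) -> [15, 41, 18, 4]
dequeue()->15, [41, 18, 4]

Final queue: [41, 18, 4]


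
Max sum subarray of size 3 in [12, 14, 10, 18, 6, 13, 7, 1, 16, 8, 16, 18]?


[0:3]: 36
[1:4]: 42
[2:5]: 34
[3:6]: 37
[4:7]: 26
[5:8]: 21
[6:9]: 24
[7:10]: 25
[8:11]: 40
[9:12]: 42

Max: 42 at [1:4]


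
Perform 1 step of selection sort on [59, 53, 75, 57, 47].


Initial: [59, 53, 75, 57, 47]
Step 1: min=47 at 4
  Swap: [47, 53, 75, 57, 59]

After 1 step: [47, 53, 75, 57, 59]


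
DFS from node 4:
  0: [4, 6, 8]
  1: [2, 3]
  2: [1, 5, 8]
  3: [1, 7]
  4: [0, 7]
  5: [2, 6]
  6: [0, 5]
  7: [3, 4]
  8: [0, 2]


Visit 4, push [7, 0]
Visit 0, push [8, 6]
Visit 6, push [5]
Visit 5, push [2]
Visit 2, push [8, 1]
Visit 1, push [3]
Visit 3, push [7]
Visit 7, push []
Visit 8, push []

DFS order: [4, 0, 6, 5, 2, 1, 3, 7, 8]


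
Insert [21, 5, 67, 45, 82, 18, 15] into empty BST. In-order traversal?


Insert 21: root
Insert 5: L from 21
Insert 67: R from 21
Insert 45: R from 21 -> L from 67
Insert 82: R from 21 -> R from 67
Insert 18: L from 21 -> R from 5
Insert 15: L from 21 -> R from 5 -> L from 18

In-order: [5, 15, 18, 21, 45, 67, 82]


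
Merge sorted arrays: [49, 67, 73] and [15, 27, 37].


Take 15 from B
Take 27 from B
Take 37 from B

Merged: [15, 27, 37, 49, 67, 73]


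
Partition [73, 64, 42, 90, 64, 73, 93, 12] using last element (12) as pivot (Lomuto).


Pivot: 12
Place pivot at 0: [12, 64, 42, 90, 64, 73, 93, 73]

Partitioned: [12, 64, 42, 90, 64, 73, 93, 73]


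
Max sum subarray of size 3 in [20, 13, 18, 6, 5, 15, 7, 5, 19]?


[0:3]: 51
[1:4]: 37
[2:5]: 29
[3:6]: 26
[4:7]: 27
[5:8]: 27
[6:9]: 31

Max: 51 at [0:3]


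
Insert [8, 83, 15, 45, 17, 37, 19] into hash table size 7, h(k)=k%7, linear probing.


Insert 8: h=1 -> slot 1
Insert 83: h=6 -> slot 6
Insert 15: h=1, 1 probes -> slot 2
Insert 45: h=3 -> slot 3
Insert 17: h=3, 1 probes -> slot 4
Insert 37: h=2, 3 probes -> slot 5
Insert 19: h=5, 2 probes -> slot 0

Table: [19, 8, 15, 45, 17, 37, 83]


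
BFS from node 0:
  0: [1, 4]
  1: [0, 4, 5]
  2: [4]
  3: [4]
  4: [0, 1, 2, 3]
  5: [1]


Visit 0, enqueue [1, 4]
Visit 1, enqueue [5]
Visit 4, enqueue [2, 3]
Visit 5, enqueue []
Visit 2, enqueue []
Visit 3, enqueue []

BFS order: [0, 1, 4, 5, 2, 3]


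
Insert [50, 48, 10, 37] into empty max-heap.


Insert 50: [50]
Insert 48: [50, 48]
Insert 10: [50, 48, 10]
Insert 37: [50, 48, 10, 37]

Final heap: [50, 48, 10, 37]


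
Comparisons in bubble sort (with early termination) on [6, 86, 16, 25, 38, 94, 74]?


Algorithm: bubble sort (with early termination)
Input: [6, 86, 16, 25, 38, 94, 74]
Sorted: [6, 16, 25, 38, 74, 86, 94]

15


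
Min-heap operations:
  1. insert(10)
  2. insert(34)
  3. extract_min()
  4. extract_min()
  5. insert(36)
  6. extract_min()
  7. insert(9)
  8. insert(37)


insert(10) -> [10]
insert(34) -> [10, 34]
extract_min()->10, [34]
extract_min()->34, []
insert(36) -> [36]
extract_min()->36, []
insert(9) -> [9]
insert(37) -> [9, 37]

Final heap: [9, 37]


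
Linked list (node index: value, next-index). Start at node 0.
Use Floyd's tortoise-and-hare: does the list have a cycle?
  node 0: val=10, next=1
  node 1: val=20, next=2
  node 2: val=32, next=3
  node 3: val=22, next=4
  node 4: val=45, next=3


Floyd's tortoise (slow, +1) and hare (fast, +2):
  init: slow=0, fast=0
  step 1: slow=1, fast=2
  step 2: slow=2, fast=4
  step 3: slow=3, fast=4
  step 4: slow=4, fast=4
  slow == fast at node 4: cycle detected

Cycle: yes


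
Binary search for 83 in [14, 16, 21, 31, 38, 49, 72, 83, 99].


Step 1: lo=0, hi=8, mid=4, val=38
Step 2: lo=5, hi=8, mid=6, val=72
Step 3: lo=7, hi=8, mid=7, val=83

Found at index 7


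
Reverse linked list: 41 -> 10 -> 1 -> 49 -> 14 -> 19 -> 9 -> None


Step 1: curr=41, set curr.next=prev(None) | reversed so far: 41
Step 2: curr=10, set curr.next=prev(41) | reversed so far: 10 -> 41
Step 3: curr=1, set curr.next=prev(10) | reversed so far: 1 -> 10 -> 41
Step 4: curr=49, set curr.next=prev(1) | reversed so far: 49 -> 1 -> 10 -> 41
Step 5: curr=14, set curr.next=prev(49) | reversed so far: 14 -> 49 -> 1 -> 10 -> 41
Step 6: curr=19, set curr.next=prev(14) | reversed so far: 19 -> 14 -> 49 -> 1 -> 10 -> 41
Step 7: curr=9, set curr.next=prev(19) | reversed so far: 9 -> 19 -> 14 -> 49 -> 1 -> 10 -> 41

9 -> 19 -> 14 -> 49 -> 1 -> 10 -> 41 -> None


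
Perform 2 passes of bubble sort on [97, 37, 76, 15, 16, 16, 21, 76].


Initial: [97, 37, 76, 15, 16, 16, 21, 76]
Pass 1: [37, 76, 15, 16, 16, 21, 76, 97] (7 swaps)
Pass 2: [37, 15, 16, 16, 21, 76, 76, 97] (4 swaps)

After 2 passes: [37, 15, 16, 16, 21, 76, 76, 97]


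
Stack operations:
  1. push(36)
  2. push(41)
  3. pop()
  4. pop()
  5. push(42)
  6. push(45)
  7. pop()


push(36) -> [36]
push(41) -> [36, 41]
pop()->41, [36]
pop()->36, []
push(42) -> [42]
push(45) -> [42, 45]
pop()->45, [42]

Final stack: [42]


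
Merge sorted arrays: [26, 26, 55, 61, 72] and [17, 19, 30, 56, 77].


Take 17 from B
Take 19 from B
Take 26 from A
Take 26 from A
Take 30 from B
Take 55 from A
Take 56 from B
Take 61 from A
Take 72 from A

Merged: [17, 19, 26, 26, 30, 55, 56, 61, 72, 77]


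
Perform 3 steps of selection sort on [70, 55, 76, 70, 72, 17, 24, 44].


Initial: [70, 55, 76, 70, 72, 17, 24, 44]
Step 1: min=17 at 5
  Swap: [17, 55, 76, 70, 72, 70, 24, 44]
Step 2: min=24 at 6
  Swap: [17, 24, 76, 70, 72, 70, 55, 44]
Step 3: min=44 at 7
  Swap: [17, 24, 44, 70, 72, 70, 55, 76]

After 3 steps: [17, 24, 44, 70, 72, 70, 55, 76]


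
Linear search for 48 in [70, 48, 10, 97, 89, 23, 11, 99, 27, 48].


i=0: 70!=48
i=1: 48==48 found!

Found at 1, 2 comps


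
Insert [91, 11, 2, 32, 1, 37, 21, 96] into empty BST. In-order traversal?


Insert 91: root
Insert 11: L from 91
Insert 2: L from 91 -> L from 11
Insert 32: L from 91 -> R from 11
Insert 1: L from 91 -> L from 11 -> L from 2
Insert 37: L from 91 -> R from 11 -> R from 32
Insert 21: L from 91 -> R from 11 -> L from 32
Insert 96: R from 91

In-order: [1, 2, 11, 21, 32, 37, 91, 96]


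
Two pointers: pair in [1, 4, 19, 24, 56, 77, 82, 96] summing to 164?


lo=0(1)+hi=7(96)=97
lo=1(4)+hi=7(96)=100
lo=2(19)+hi=7(96)=115
lo=3(24)+hi=7(96)=120
lo=4(56)+hi=7(96)=152
lo=5(77)+hi=7(96)=173
lo=5(77)+hi=6(82)=159

No pair found


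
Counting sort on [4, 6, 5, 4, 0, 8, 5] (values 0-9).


Input: [4, 6, 5, 4, 0, 8, 5]
Counts: [1, 0, 0, 0, 2, 2, 1, 0, 1, 0]

Sorted: [0, 4, 4, 5, 5, 6, 8]


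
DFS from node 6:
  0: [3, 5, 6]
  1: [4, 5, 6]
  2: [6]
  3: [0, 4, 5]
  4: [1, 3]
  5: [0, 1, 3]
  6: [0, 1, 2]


Visit 6, push [2, 1, 0]
Visit 0, push [5, 3]
Visit 3, push [5, 4]
Visit 4, push [1]
Visit 1, push [5]
Visit 5, push []
Visit 2, push []

DFS order: [6, 0, 3, 4, 1, 5, 2]


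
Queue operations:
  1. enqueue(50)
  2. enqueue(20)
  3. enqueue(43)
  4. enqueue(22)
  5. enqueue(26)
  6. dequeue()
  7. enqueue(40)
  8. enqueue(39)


enqueue(50) -> [50]
enqueue(20) -> [50, 20]
enqueue(43) -> [50, 20, 43]
enqueue(22) -> [50, 20, 43, 22]
enqueue(26) -> [50, 20, 43, 22, 26]
dequeue()->50, [20, 43, 22, 26]
enqueue(40) -> [20, 43, 22, 26, 40]
enqueue(39) -> [20, 43, 22, 26, 40, 39]

Final queue: [20, 43, 22, 26, 40, 39]


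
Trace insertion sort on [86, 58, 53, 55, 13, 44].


Initial: [86, 58, 53, 55, 13, 44]
Insert 58: [58, 86, 53, 55, 13, 44]
Insert 53: [53, 58, 86, 55, 13, 44]
Insert 55: [53, 55, 58, 86, 13, 44]
Insert 13: [13, 53, 55, 58, 86, 44]
Insert 44: [13, 44, 53, 55, 58, 86]

Sorted: [13, 44, 53, 55, 58, 86]


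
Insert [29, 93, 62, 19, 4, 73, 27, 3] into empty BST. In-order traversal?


Insert 29: root
Insert 93: R from 29
Insert 62: R from 29 -> L from 93
Insert 19: L from 29
Insert 4: L from 29 -> L from 19
Insert 73: R from 29 -> L from 93 -> R from 62
Insert 27: L from 29 -> R from 19
Insert 3: L from 29 -> L from 19 -> L from 4

In-order: [3, 4, 19, 27, 29, 62, 73, 93]


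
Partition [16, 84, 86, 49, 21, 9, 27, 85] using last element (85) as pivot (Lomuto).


Pivot: 85
  16 <= 85: advance i (no swap)
  84 <= 85: advance i (no swap)
  49 <= 85: swap -> [16, 84, 49, 86, 21, 9, 27, 85]
  21 <= 85: swap -> [16, 84, 49, 21, 86, 9, 27, 85]
  9 <= 85: swap -> [16, 84, 49, 21, 9, 86, 27, 85]
  27 <= 85: swap -> [16, 84, 49, 21, 9, 27, 86, 85]
Place pivot at 6: [16, 84, 49, 21, 9, 27, 85, 86]

Partitioned: [16, 84, 49, 21, 9, 27, 85, 86]


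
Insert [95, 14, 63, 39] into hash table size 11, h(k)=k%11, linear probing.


Insert 95: h=7 -> slot 7
Insert 14: h=3 -> slot 3
Insert 63: h=8 -> slot 8
Insert 39: h=6 -> slot 6

Table: [None, None, None, 14, None, None, 39, 95, 63, None, None]


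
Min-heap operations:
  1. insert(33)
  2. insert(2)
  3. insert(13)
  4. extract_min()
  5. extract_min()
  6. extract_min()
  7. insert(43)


insert(33) -> [33]
insert(2) -> [2, 33]
insert(13) -> [2, 33, 13]
extract_min()->2, [13, 33]
extract_min()->13, [33]
extract_min()->33, []
insert(43) -> [43]

Final heap: [43]


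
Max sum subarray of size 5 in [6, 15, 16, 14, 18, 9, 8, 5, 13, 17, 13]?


[0:5]: 69
[1:6]: 72
[2:7]: 65
[3:8]: 54
[4:9]: 53
[5:10]: 52
[6:11]: 56

Max: 72 at [1:6]


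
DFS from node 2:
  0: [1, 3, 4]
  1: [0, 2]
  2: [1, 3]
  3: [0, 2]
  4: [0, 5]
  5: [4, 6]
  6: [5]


Visit 2, push [3, 1]
Visit 1, push [0]
Visit 0, push [4, 3]
Visit 3, push []
Visit 4, push [5]
Visit 5, push [6]
Visit 6, push []

DFS order: [2, 1, 0, 3, 4, 5, 6]


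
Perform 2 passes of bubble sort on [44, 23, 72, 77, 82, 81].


Initial: [44, 23, 72, 77, 82, 81]
Pass 1: [23, 44, 72, 77, 81, 82] (2 swaps)
Pass 2: [23, 44, 72, 77, 81, 82] (0 swaps)

After 2 passes: [23, 44, 72, 77, 81, 82]


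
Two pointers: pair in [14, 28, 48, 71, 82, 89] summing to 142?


lo=0(14)+hi=5(89)=103
lo=1(28)+hi=5(89)=117
lo=2(48)+hi=5(89)=137
lo=3(71)+hi=5(89)=160
lo=3(71)+hi=4(82)=153

No pair found


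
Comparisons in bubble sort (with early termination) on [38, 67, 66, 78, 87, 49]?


Algorithm: bubble sort (with early termination)
Input: [38, 67, 66, 78, 87, 49]
Sorted: [38, 49, 66, 67, 78, 87]

15


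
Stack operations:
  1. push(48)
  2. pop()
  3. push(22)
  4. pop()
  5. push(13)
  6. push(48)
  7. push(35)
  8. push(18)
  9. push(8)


push(48) -> [48]
pop()->48, []
push(22) -> [22]
pop()->22, []
push(13) -> [13]
push(48) -> [13, 48]
push(35) -> [13, 48, 35]
push(18) -> [13, 48, 35, 18]
push(8) -> [13, 48, 35, 18, 8]

Final stack: [13, 48, 35, 18, 8]


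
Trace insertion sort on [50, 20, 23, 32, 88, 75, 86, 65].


Initial: [50, 20, 23, 32, 88, 75, 86, 65]
Insert 20: [20, 50, 23, 32, 88, 75, 86, 65]
Insert 23: [20, 23, 50, 32, 88, 75, 86, 65]
Insert 32: [20, 23, 32, 50, 88, 75, 86, 65]
Insert 88: [20, 23, 32, 50, 88, 75, 86, 65]
Insert 75: [20, 23, 32, 50, 75, 88, 86, 65]
Insert 86: [20, 23, 32, 50, 75, 86, 88, 65]
Insert 65: [20, 23, 32, 50, 65, 75, 86, 88]

Sorted: [20, 23, 32, 50, 65, 75, 86, 88]


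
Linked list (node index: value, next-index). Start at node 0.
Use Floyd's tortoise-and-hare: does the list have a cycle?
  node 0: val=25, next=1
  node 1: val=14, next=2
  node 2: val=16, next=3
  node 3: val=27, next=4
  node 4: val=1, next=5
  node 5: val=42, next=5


Floyd's tortoise (slow, +1) and hare (fast, +2):
  init: slow=0, fast=0
  step 1: slow=1, fast=2
  step 2: slow=2, fast=4
  step 3: slow=3, fast=5
  step 4: slow=4, fast=5
  step 5: slow=5, fast=5
  slow == fast at node 5: cycle detected

Cycle: yes


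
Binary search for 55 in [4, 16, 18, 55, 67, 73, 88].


Step 1: lo=0, hi=6, mid=3, val=55

Found at index 3


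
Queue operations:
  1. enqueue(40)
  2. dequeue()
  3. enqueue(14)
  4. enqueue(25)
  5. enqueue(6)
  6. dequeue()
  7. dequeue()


enqueue(40) -> [40]
dequeue()->40, []
enqueue(14) -> [14]
enqueue(25) -> [14, 25]
enqueue(6) -> [14, 25, 6]
dequeue()->14, [25, 6]
dequeue()->25, [6]

Final queue: [6]


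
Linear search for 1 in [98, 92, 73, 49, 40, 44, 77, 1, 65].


i=0: 98!=1
i=1: 92!=1
i=2: 73!=1
i=3: 49!=1
i=4: 40!=1
i=5: 44!=1
i=6: 77!=1
i=7: 1==1 found!

Found at 7, 8 comps


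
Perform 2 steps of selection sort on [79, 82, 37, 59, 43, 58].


Initial: [79, 82, 37, 59, 43, 58]
Step 1: min=37 at 2
  Swap: [37, 82, 79, 59, 43, 58]
Step 2: min=43 at 4
  Swap: [37, 43, 79, 59, 82, 58]

After 2 steps: [37, 43, 79, 59, 82, 58]


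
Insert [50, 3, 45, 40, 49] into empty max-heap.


Insert 50: [50]
Insert 3: [50, 3]
Insert 45: [50, 3, 45]
Insert 40: [50, 40, 45, 3]
Insert 49: [50, 49, 45, 3, 40]

Final heap: [50, 49, 45, 3, 40]


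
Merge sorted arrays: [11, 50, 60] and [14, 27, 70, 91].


Take 11 from A
Take 14 from B
Take 27 from B
Take 50 from A
Take 60 from A

Merged: [11, 14, 27, 50, 60, 70, 91]


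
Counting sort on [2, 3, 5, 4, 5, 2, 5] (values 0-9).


Input: [2, 3, 5, 4, 5, 2, 5]
Counts: [0, 0, 2, 1, 1, 3, 0, 0, 0, 0]

Sorted: [2, 2, 3, 4, 5, 5, 5]


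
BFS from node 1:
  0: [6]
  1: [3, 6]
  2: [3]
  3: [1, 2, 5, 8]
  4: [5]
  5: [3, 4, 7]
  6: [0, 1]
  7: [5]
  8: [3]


Visit 1, enqueue [3, 6]
Visit 3, enqueue [2, 5, 8]
Visit 6, enqueue [0]
Visit 2, enqueue []
Visit 5, enqueue [4, 7]
Visit 8, enqueue []
Visit 0, enqueue []
Visit 4, enqueue []
Visit 7, enqueue []

BFS order: [1, 3, 6, 2, 5, 8, 0, 4, 7]


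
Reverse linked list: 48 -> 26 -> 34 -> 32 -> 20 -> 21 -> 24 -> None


Step 1: curr=48, set curr.next=prev(None) | reversed so far: 48
Step 2: curr=26, set curr.next=prev(48) | reversed so far: 26 -> 48
Step 3: curr=34, set curr.next=prev(26) | reversed so far: 34 -> 26 -> 48
Step 4: curr=32, set curr.next=prev(34) | reversed so far: 32 -> 34 -> 26 -> 48
Step 5: curr=20, set curr.next=prev(32) | reversed so far: 20 -> 32 -> 34 -> 26 -> 48
Step 6: curr=21, set curr.next=prev(20) | reversed so far: 21 -> 20 -> 32 -> 34 -> 26 -> 48
Step 7: curr=24, set curr.next=prev(21) | reversed so far: 24 -> 21 -> 20 -> 32 -> 34 -> 26 -> 48

24 -> 21 -> 20 -> 32 -> 34 -> 26 -> 48 -> None


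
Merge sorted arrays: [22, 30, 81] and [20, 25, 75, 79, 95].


Take 20 from B
Take 22 from A
Take 25 from B
Take 30 from A
Take 75 from B
Take 79 from B
Take 81 from A

Merged: [20, 22, 25, 30, 75, 79, 81, 95]


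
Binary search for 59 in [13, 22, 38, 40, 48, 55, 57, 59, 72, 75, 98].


Step 1: lo=0, hi=10, mid=5, val=55
Step 2: lo=6, hi=10, mid=8, val=72
Step 3: lo=6, hi=7, mid=6, val=57
Step 4: lo=7, hi=7, mid=7, val=59

Found at index 7


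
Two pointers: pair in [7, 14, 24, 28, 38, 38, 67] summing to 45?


lo=0(7)+hi=6(67)=74
lo=0(7)+hi=5(38)=45

Yes: 7+38=45


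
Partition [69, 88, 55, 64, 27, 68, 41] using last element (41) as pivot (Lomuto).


Pivot: 41
  27 <= 41: swap -> [27, 88, 55, 64, 69, 68, 41]
Place pivot at 1: [27, 41, 55, 64, 69, 68, 88]

Partitioned: [27, 41, 55, 64, 69, 68, 88]


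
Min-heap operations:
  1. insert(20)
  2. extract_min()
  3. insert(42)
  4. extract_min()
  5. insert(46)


insert(20) -> [20]
extract_min()->20, []
insert(42) -> [42]
extract_min()->42, []
insert(46) -> [46]

Final heap: [46]


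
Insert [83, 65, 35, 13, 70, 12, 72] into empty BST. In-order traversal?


Insert 83: root
Insert 65: L from 83
Insert 35: L from 83 -> L from 65
Insert 13: L from 83 -> L from 65 -> L from 35
Insert 70: L from 83 -> R from 65
Insert 12: L from 83 -> L from 65 -> L from 35 -> L from 13
Insert 72: L from 83 -> R from 65 -> R from 70

In-order: [12, 13, 35, 65, 70, 72, 83]


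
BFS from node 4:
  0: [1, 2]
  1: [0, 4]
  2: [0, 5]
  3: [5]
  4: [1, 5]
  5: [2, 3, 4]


Visit 4, enqueue [1, 5]
Visit 1, enqueue [0]
Visit 5, enqueue [2, 3]
Visit 0, enqueue []
Visit 2, enqueue []
Visit 3, enqueue []

BFS order: [4, 1, 5, 0, 2, 3]


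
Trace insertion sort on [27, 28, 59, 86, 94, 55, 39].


Initial: [27, 28, 59, 86, 94, 55, 39]
Insert 28: [27, 28, 59, 86, 94, 55, 39]
Insert 59: [27, 28, 59, 86, 94, 55, 39]
Insert 86: [27, 28, 59, 86, 94, 55, 39]
Insert 94: [27, 28, 59, 86, 94, 55, 39]
Insert 55: [27, 28, 55, 59, 86, 94, 39]
Insert 39: [27, 28, 39, 55, 59, 86, 94]

Sorted: [27, 28, 39, 55, 59, 86, 94]


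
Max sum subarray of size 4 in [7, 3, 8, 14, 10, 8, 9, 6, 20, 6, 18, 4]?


[0:4]: 32
[1:5]: 35
[2:6]: 40
[3:7]: 41
[4:8]: 33
[5:9]: 43
[6:10]: 41
[7:11]: 50
[8:12]: 48

Max: 50 at [7:11]
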